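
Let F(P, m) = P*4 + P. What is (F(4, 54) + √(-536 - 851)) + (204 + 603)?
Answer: 827 + I*√1387 ≈ 827.0 + 37.242*I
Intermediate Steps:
F(P, m) = 5*P (F(P, m) = 4*P + P = 5*P)
(F(4, 54) + √(-536 - 851)) + (204 + 603) = (5*4 + √(-536 - 851)) + (204 + 603) = (20 + √(-1387)) + 807 = (20 + I*√1387) + 807 = 827 + I*√1387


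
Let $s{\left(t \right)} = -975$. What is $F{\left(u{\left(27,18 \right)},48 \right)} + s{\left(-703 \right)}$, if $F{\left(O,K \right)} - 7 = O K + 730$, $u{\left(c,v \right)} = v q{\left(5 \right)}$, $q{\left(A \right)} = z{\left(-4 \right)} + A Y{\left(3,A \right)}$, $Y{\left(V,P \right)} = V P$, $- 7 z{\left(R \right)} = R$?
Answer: $\frac{455390}{7} \approx 65056.0$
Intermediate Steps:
$z{\left(R \right)} = - \frac{R}{7}$
$Y{\left(V,P \right)} = P V$
$q{\left(A \right)} = \frac{4}{7} + 3 A^{2}$ ($q{\left(A \right)} = \left(- \frac{1}{7}\right) \left(-4\right) + A A 3 = \frac{4}{7} + A 3 A = \frac{4}{7} + 3 A^{2}$)
$u{\left(c,v \right)} = \frac{529 v}{7}$ ($u{\left(c,v \right)} = v \left(\frac{4}{7} + 3 \cdot 5^{2}\right) = v \left(\frac{4}{7} + 3 \cdot 25\right) = v \left(\frac{4}{7} + 75\right) = v \frac{529}{7} = \frac{529 v}{7}$)
$F{\left(O,K \right)} = 737 + K O$ ($F{\left(O,K \right)} = 7 + \left(O K + 730\right) = 7 + \left(K O + 730\right) = 7 + \left(730 + K O\right) = 737 + K O$)
$F{\left(u{\left(27,18 \right)},48 \right)} + s{\left(-703 \right)} = \left(737 + 48 \cdot \frac{529}{7} \cdot 18\right) - 975 = \left(737 + 48 \cdot \frac{9522}{7}\right) - 975 = \left(737 + \frac{457056}{7}\right) - 975 = \frac{462215}{7} - 975 = \frac{455390}{7}$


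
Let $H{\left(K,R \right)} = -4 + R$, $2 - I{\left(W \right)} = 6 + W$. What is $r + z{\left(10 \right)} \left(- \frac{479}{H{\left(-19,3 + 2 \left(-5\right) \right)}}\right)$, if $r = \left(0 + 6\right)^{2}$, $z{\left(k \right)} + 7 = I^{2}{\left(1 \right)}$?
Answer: $\frac{9018}{11} \approx 819.82$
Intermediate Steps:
$I{\left(W \right)} = -4 - W$ ($I{\left(W \right)} = 2 - \left(6 + W\right) = -4 - W$)
$z{\left(k \right)} = 18$ ($z{\left(k \right)} = -7 + \left(-4 - 1\right)^{2} = -7 + \left(-5\right)^{2} = -7 + 25 = 18$)
$r = 36$ ($r = 6^{2} = 36$)
$r + z{\left(10 \right)} \left(- \frac{479}{H{\left(-19,3 + 2 \left(-5\right) \right)}}\right) = 36 + 18 \left(- \frac{479}{-4 + \left(3 + 2 \left(-5\right)\right)}\right) = 36 + 18 \left(- \frac{479}{-4 + \left(3 - 10\right)}\right) = 36 + 18 \left(- \frac{479}{-4 - 7}\right) = 36 + 18 \left(- \frac{479}{-11}\right) = 36 + 18 \left(\left(-479\right) \left(- \frac{1}{11}\right)\right) = 36 + 18 \cdot \frac{479}{11} = 36 + \frac{8622}{11} = \frac{9018}{11}$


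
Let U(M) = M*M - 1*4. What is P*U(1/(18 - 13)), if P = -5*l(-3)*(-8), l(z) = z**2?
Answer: -7128/5 ≈ -1425.6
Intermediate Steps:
P = 360 (P = -5*(-3)**2*(-8) = -5*9*(-8) = -45*(-8) = 360)
U(M) = -4 + M**2 (U(M) = M**2 - 4 = -4 + M**2)
P*U(1/(18 - 13)) = 360*(-4 + (1/(18 - 13))**2) = 360*(-4 + (1/5)**2) = 360*(-4 + 1/25) = 360*(-99/25) = -7128/5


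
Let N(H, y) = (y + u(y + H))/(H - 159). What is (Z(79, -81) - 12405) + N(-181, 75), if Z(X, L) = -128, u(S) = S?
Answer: -4261189/340 ≈ -12533.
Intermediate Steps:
N(H, y) = (H + 2*y)/(-159 + H) (N(H, y) = (y + (y + H))/(H - 159) = (y + (H + y))/(-159 + H) = (H + 2*y)/(-159 + H))
(Z(79, -81) - 12405) + N(-181, 75) = (-128 - 12405) + (-181 + 2*75)/(-159 - 181) = -12533 + (-181 + 150)/(-340) = -12533 - 1/340*(-31) = -12533 + 31/340 = -4261189/340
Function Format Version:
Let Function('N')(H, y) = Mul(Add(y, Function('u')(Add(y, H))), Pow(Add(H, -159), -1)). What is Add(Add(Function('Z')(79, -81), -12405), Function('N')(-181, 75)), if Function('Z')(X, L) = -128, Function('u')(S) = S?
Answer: Rational(-4261189, 340) ≈ -12533.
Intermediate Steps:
Function('N')(H, y) = Mul(Pow(Add(-159, H), -1), Add(H, Mul(2, y))) (Function('N')(H, y) = Mul(Add(y, Add(y, H)), Pow(Add(H, -159), -1)) = Mul(Add(y, Add(H, y)), Pow(Add(-159, H), -1)) = Mul(Add(H, Mul(2, y)), Pow(Add(-159, H), -1)) = Mul(Pow(Add(-159, H), -1), Add(H, Mul(2, y))))
Add(Add(Function('Z')(79, -81), -12405), Function('N')(-181, 75)) = Add(Add(-128, -12405), Mul(Pow(Add(-159, -181), -1), Add(-181, Mul(2, 75)))) = Add(-12533, Mul(Pow(-340, -1), Add(-181, 150))) = Add(-12533, Mul(Rational(-1, 340), -31)) = Add(-12533, Rational(31, 340)) = Rational(-4261189, 340)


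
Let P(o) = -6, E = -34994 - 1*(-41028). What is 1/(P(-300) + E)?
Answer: 1/6028 ≈ 0.00016589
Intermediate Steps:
E = 6034 (E = -34994 + 41028 = 6034)
1/(P(-300) + E) = 1/(-6 + 6034) = 1/6028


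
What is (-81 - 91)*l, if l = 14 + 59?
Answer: -12556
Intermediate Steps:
l = 73
(-81 - 91)*l = (-81 - 91)*73 = -172*73 = -12556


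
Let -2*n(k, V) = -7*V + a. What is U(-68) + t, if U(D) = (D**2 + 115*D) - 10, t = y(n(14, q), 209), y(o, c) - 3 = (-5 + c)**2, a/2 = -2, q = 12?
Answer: 38413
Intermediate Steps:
a = -4 (a = 2*(-2) = -4)
n(k, V) = 2 + 7*V/2 (n(k, V) = -(-7*V - 4)/2 = -(-4 - 7*V)/2 = 2 + 7*V/2)
y(o, c) = 3 + (-5 + c)**2
t = 41619 (t = 3 + (-5 + 209)**2 = 3 + 204**2 = 3 + 41616 = 41619)
U(D) = -10 + D**2 + 115*D
U(-68) + t = (-10 + (-68)**2 + 115*(-68)) + 41619 = (-10 + 4624 - 7820) + 41619 = -3206 + 41619 = 38413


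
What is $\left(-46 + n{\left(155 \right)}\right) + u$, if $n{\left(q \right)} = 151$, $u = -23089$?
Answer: $-22984$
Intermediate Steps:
$\left(-46 + n{\left(155 \right)}\right) + u = \left(-46 + 151\right) - 23089 = 105 - 23089 = -22984$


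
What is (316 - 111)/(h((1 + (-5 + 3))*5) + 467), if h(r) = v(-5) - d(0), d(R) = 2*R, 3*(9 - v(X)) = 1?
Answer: 615/1427 ≈ 0.43097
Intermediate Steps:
v(X) = 26/3 (v(X) = 9 - 1/3*1 = 9 - 1/3 = 26/3)
h(r) = 26/3 (h(r) = 26/3 - 2*0 = 26/3 - 1*0 = 26/3 + 0 = 26/3)
(316 - 111)/(h((1 + (-5 + 3))*5) + 467) = (316 - 111)/(26/3 + 467) = 205/(1427/3) = 205*(3/1427) = 615/1427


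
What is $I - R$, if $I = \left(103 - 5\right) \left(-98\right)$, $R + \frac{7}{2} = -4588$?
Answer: $- \frac{10025}{2} \approx -5012.5$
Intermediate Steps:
$R = - \frac{9183}{2}$ ($R = - \frac{7}{2} - 4588 = - \frac{9183}{2} \approx -4591.5$)
$I = -9604$ ($I = 98 \left(-98\right) = -9604$)
$I - R = -9604 - - \frac{9183}{2} = -9604 + \frac{9183}{2} = - \frac{10025}{2}$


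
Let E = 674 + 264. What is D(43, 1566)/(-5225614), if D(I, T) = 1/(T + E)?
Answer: -1/13084937456 ≈ -7.6424e-11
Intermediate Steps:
E = 938
D(I, T) = 1/(938 + T) (D(I, T) = 1/(T + 938) = 1/(938 + T))
D(43, 1566)/(-5225614) = 1/((938 + 1566)*(-5225614)) = -1/5225614/2504 = (1/2504)*(-1/5225614) = -1/13084937456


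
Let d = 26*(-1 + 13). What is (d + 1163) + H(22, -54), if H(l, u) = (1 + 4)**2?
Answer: 1500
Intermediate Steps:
H(l, u) = 25 (H(l, u) = 5**2 = 25)
d = 312 (d = 26*12 = 312)
(d + 1163) + H(22, -54) = (312 + 1163) + 25 = 1475 + 25 = 1500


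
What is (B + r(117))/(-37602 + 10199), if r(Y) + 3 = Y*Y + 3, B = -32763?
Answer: 19074/27403 ≈ 0.69606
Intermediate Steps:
r(Y) = Y² (r(Y) = -3 + (Y*Y + 3) = -3 + (Y² + 3) = -3 + (3 + Y²) = Y²)
(B + r(117))/(-37602 + 10199) = (-32763 + 117²)/(-37602 + 10199) = (-32763 + 13689)/(-27403) = -19074*(-1/27403) = 19074/27403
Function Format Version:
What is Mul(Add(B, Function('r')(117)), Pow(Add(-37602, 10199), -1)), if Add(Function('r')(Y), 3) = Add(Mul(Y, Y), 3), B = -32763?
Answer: Rational(19074, 27403) ≈ 0.69606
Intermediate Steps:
Function('r')(Y) = Pow(Y, 2) (Function('r')(Y) = Add(-3, Add(Mul(Y, Y), 3)) = Add(-3, Add(Pow(Y, 2), 3)) = Add(-3, Add(3, Pow(Y, 2))) = Pow(Y, 2))
Mul(Add(B, Function('r')(117)), Pow(Add(-37602, 10199), -1)) = Mul(Add(-32763, Pow(117, 2)), Pow(Add(-37602, 10199), -1)) = Mul(Add(-32763, 13689), Pow(-27403, -1)) = Mul(-19074, Rational(-1, 27403)) = Rational(19074, 27403)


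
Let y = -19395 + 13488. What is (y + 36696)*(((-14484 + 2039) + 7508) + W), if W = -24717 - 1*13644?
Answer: -1333102122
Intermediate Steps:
W = -38361 (W = -24717 - 13644 = -38361)
y = -5907
(y + 36696)*(((-14484 + 2039) + 7508) + W) = (-5907 + 36696)*(((-14484 + 2039) + 7508) - 38361) = 30789*((-12445 + 7508) - 38361) = 30789*(-4937 - 38361) = 30789*(-43298) = -1333102122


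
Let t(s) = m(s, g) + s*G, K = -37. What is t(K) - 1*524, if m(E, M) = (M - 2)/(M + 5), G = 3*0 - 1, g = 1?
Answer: -2923/6 ≈ -487.17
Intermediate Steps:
G = -1 (G = 0 - 1 = -1)
m(E, M) = (-2 + M)/(5 + M)
t(s) = -⅙ - s (t(s) = (-2 + 1)/(5 + 1) + s*(-1) = -1/6 - s = (⅙)*(-1) - s = -⅙ - s)
t(K) - 1*524 = (-⅙ - 1*(-37)) - 1*524 = (-⅙ + 37) - 524 = 221/6 - 524 = -2923/6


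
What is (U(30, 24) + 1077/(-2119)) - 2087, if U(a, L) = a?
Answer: -4359860/2119 ≈ -2057.5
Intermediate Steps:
(U(30, 24) + 1077/(-2119)) - 2087 = (30 + 1077/(-2119)) - 2087 = (30 + 1077*(-1/2119)) - 2087 = (30 - 1077/2119) - 2087 = 62493/2119 - 2087 = -4359860/2119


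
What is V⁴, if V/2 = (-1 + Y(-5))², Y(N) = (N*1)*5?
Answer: 3341233033216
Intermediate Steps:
Y(N) = 5*N (Y(N) = N*5 = 5*N)
V = 1352 (V = 2*(-1 + 5*(-5))² = 2*(-1 - 25)² = 2*(-26)² = 2*676 = 1352)
V⁴ = 1352⁴ = 3341233033216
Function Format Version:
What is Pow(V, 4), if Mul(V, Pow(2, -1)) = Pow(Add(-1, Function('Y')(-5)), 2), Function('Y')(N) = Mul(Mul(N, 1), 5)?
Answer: 3341233033216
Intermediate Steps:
Function('Y')(N) = Mul(5, N) (Function('Y')(N) = Mul(N, 5) = Mul(5, N))
V = 1352 (V = Mul(2, Pow(Add(-1, Mul(5, -5)), 2)) = Mul(2, Pow(Add(-1, -25), 2)) = Mul(2, Pow(-26, 2)) = Mul(2, 676) = 1352)
Pow(V, 4) = Pow(1352, 4) = 3341233033216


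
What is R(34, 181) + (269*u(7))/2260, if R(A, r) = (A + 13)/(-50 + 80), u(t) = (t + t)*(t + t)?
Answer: 84397/3390 ≈ 24.896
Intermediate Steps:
u(t) = 4*t**2 (u(t) = (2*t)*(2*t) = 4*t**2)
R(A, r) = 13/30 + A/30 (R(A, r) = (13 + A)/30 = (13 + A)*(1/30) = 13/30 + A/30)
R(34, 181) + (269*u(7))/2260 = (13/30 + (1/30)*34) + (269*(4*7**2))/2260 = (13/30 + 17/15) + (269*(4*49))*(1/2260) = 47/30 + (269*196)*(1/2260) = 47/30 + 52724*(1/2260) = 47/30 + 13181/565 = 84397/3390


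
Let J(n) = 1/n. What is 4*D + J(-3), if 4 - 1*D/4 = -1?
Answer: 239/3 ≈ 79.667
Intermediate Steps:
D = 20 (D = 16 - 4*(-1) = 16 + 4 = 20)
J(n) = 1/n
4*D + J(-3) = 4*20 + 1/(-3) = 80 - ⅓ = 239/3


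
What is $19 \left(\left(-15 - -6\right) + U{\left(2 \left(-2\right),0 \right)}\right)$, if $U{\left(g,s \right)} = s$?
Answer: $-171$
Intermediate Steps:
$19 \left(\left(-15 - -6\right) + U{\left(2 \left(-2\right),0 \right)}\right) = 19 \left(\left(-15 - -6\right) + 0\right) = 19 \left(\left(-15 + 6\right) + 0\right) = 19 \left(-9 + 0\right) = 19 \left(-9\right) = -171$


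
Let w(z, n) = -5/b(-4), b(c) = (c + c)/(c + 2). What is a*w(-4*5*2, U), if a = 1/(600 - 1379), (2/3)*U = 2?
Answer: 5/3116 ≈ 0.0016046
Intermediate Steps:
b(c) = 2*c/(2 + c) (b(c) = (2*c)/(2 + c) = 2*c/(2 + c))
U = 3 (U = (3/2)*2 = 3)
w(z, n) = -5/4 (w(z, n) = -5/(2*(-4)/(2 - 4)) = -5/(2*(-4)/(-2)) = -5/(2*(-4)*(-1/2)) = -5/4)
a = -1/779 (a = 1/(-779) = -1/779 ≈ -0.0012837)
a*w(-4*5*2, U) = -1/779*(-5/4) = 5/3116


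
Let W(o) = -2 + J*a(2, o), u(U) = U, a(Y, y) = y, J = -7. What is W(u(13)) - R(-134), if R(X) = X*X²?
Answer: 2406011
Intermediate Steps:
W(o) = -2 - 7*o
R(X) = X³
W(u(13)) - R(-134) = (-2 - 7*13) - 1*(-134)³ = (-2 - 91) - 1*(-2406104) = -93 + 2406104 = 2406011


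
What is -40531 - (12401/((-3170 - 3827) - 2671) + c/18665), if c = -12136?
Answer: -7313600664307/180453220 ≈ -40529.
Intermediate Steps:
-40531 - (12401/((-3170 - 3827) - 2671) + c/18665) = -40531 - (12401/((-3170 - 3827) - 2671) - 12136/18665) = -40531 - (12401/(-6997 - 2671) - 12136*1/18665) = -40531 - (12401/(-9668) - 12136/18665) = -40531 - (12401*(-1/9668) - 12136/18665) = -40531 - (-12401/9668 - 12136/18665) = -40531 - 1*(-348795513/180453220) = -40531 + 348795513/180453220 = -7313600664307/180453220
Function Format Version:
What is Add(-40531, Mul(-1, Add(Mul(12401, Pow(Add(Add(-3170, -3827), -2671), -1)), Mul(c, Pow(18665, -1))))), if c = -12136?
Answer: Rational(-7313600664307, 180453220) ≈ -40529.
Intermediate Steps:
Add(-40531, Mul(-1, Add(Mul(12401, Pow(Add(Add(-3170, -3827), -2671), -1)), Mul(c, Pow(18665, -1))))) = Add(-40531, Mul(-1, Add(Mul(12401, Pow(Add(Add(-3170, -3827), -2671), -1)), Mul(-12136, Pow(18665, -1))))) = Add(-40531, Mul(-1, Add(Mul(12401, Pow(Add(-6997, -2671), -1)), Mul(-12136, Rational(1, 18665))))) = Add(-40531, Mul(-1, Add(Mul(12401, Pow(-9668, -1)), Rational(-12136, 18665)))) = Add(-40531, Mul(-1, Add(Mul(12401, Rational(-1, 9668)), Rational(-12136, 18665)))) = Add(-40531, Mul(-1, Add(Rational(-12401, 9668), Rational(-12136, 18665)))) = Add(-40531, Mul(-1, Rational(-348795513, 180453220))) = Add(-40531, Rational(348795513, 180453220)) = Rational(-7313600664307, 180453220)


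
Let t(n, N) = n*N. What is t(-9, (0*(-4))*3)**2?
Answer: 0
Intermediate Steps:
t(n, N) = N*n
t(-9, (0*(-4))*3)**2 = (((0*(-4))*3)*(-9))**2 = ((0*3)*(-9))**2 = (0*(-9))**2 = 0**2 = 0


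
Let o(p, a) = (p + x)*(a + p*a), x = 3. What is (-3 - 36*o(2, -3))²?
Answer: 2614689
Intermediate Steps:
o(p, a) = (3 + p)*(a + a*p) (o(p, a) = (p + 3)*(a + p*a) = (3 + p)*(a + a*p))
(-3 - 36*o(2, -3))² = (-3 - (-108)*(3 + 2² + 4*2))² = (-3 - (-108)*(3 + 4 + 8))² = (-3 - (-108)*15)² = (-3 - 36*(-45))² = (-3 + 1620)² = 1617² = 2614689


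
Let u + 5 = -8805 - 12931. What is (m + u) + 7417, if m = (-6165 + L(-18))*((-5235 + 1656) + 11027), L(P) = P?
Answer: -46065308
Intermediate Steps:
m = -46050984 (m = (-6165 - 18)*((-5235 + 1656) + 11027) = -6183*(-3579 + 11027) = -6183*7448 = -46050984)
u = -21741 (u = -5 + (-8805 - 12931) = -5 - 21736 = -21741)
(m + u) + 7417 = (-46050984 - 21741) + 7417 = -46072725 + 7417 = -46065308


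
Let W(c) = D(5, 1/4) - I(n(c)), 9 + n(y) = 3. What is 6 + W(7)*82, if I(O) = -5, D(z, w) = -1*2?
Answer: 252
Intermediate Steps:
D(z, w) = -2
n(y) = -6 (n(y) = -9 + 3 = -6)
W(c) = 3 (W(c) = -2 - 1*(-5) = -2 + 5 = 3)
6 + W(7)*82 = 6 + 3*82 = 6 + 246 = 252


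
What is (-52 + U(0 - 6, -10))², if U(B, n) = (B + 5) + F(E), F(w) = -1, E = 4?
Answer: 2916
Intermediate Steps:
U(B, n) = 4 + B (U(B, n) = (B + 5) - 1 = (5 + B) - 1 = 4 + B)
(-52 + U(0 - 6, -10))² = (-52 + (4 + (0 - 6)))² = (-52 + (4 - 6))² = (-52 - 2)² = (-54)² = 2916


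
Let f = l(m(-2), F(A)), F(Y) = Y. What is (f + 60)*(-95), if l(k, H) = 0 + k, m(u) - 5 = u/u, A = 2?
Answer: -6270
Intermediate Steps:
m(u) = 6 (m(u) = 5 + u/u = 5 + 1 = 6)
l(k, H) = k
f = 6
(f + 60)*(-95) = (6 + 60)*(-95) = 66*(-95) = -6270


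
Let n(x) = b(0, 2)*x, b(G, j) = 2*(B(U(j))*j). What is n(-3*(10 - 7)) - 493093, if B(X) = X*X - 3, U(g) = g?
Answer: -493129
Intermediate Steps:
B(X) = -3 + X**2 (B(X) = X**2 - 3 = -3 + X**2)
b(G, j) = 2*j*(-3 + j**2) (b(G, j) = 2*((-3 + j**2)*j) = 2*(j*(-3 + j**2)) = 2*j*(-3 + j**2))
n(x) = 4*x (n(x) = (2*2*(-3 + 2**2))*x = (2*2*(-3 + 4))*x = (2*2*1)*x = 4*x)
n(-3*(10 - 7)) - 493093 = 4*(-3*(10 - 7)) - 493093 = 4*(-3*3) - 493093 = 4*(-9) - 493093 = -36 - 493093 = -493129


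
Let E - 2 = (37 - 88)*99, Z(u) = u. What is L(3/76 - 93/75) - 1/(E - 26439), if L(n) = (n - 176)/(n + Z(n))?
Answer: 2650185632/35909783 ≈ 73.801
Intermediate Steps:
E = -5047 (E = 2 + (37 - 88)*99 = 2 - 51*99 = 2 - 5049 = -5047)
L(n) = (-176 + n)/(2*n) (L(n) = (n - 176)/(n + n) = (-176 + n)/((2*n)) = (-176 + n)*(1/(2*n)) = (-176 + n)/(2*n))
L(3/76 - 93/75) - 1/(E - 26439) = (-176 + (3/76 - 93/75))/(2*(3/76 - 93/75)) - 1/(-5047 - 26439) = (-176 + (3*(1/76) - 93*1/75))/(2*(3*(1/76) - 93*1/75)) - 1/(-31486) = (-176 + (3/76 - 31/25))/(2*(3/76 - 31/25)) - 1*(-1/31486) = (-176 - 2281/1900)/(2*(-2281/1900)) + 1/31486 = (½)*(-1900/2281)*(-336681/1900) + 1/31486 = 336681/4562 + 1/31486 = 2650185632/35909783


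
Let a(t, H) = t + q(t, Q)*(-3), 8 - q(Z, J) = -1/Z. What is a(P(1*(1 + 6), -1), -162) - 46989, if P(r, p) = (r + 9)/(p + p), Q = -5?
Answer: -376165/8 ≈ -47021.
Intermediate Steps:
q(Z, J) = 8 + 1/Z (q(Z, J) = 8 - (-1)/Z = 8 + 1/Z)
P(r, p) = (9 + r)/(2*p) (P(r, p) = (9 + r)/((2*p)) = (9 + r)*(1/(2*p)) = (9 + r)/(2*p))
a(t, H) = -24 + t - 3/t (a(t, H) = t + (8 + 1/t)*(-3) = t + (-24 - 3/t) = -24 + t - 3/t)
a(P(1*(1 + 6), -1), -162) - 46989 = (-24 + (1/2)*(9 + 1*(1 + 6))/(-1) - 3*(-2/(9 + 1*(1 + 6)))) - 46989 = (-24 + (1/2)*(-1)*(9 + 1*7) - 3*(-2/(9 + 1*7))) - 46989 = (-24 + (1/2)*(-1)*(9 + 7) - 3*(-2/(9 + 7))) - 46989 = (-24 + (1/2)*(-1)*16 - 3/((1/2)*(-1)*16)) - 46989 = (-24 - 8 - 3/(-8)) - 46989 = (-24 - 8 - 3*(-1/8)) - 46989 = (-24 - 8 + 3/8) - 46989 = -253/8 - 46989 = -376165/8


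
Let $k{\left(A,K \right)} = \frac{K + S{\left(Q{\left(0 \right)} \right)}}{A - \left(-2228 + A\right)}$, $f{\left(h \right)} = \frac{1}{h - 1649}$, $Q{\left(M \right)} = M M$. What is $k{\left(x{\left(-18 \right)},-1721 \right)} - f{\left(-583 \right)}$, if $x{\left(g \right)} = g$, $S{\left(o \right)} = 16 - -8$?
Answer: $- \frac{946369}{1243224} \approx -0.76122$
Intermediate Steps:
$Q{\left(M \right)} = M^{2}$
$S{\left(o \right)} = 24$ ($S{\left(o \right)} = 16 + 8 = 24$)
$f{\left(h \right)} = \frac{1}{-1649 + h}$
$k{\left(A,K \right)} = \frac{6}{557} + \frac{K}{2228}$ ($k{\left(A,K \right)} = \frac{K + 24}{A - \left(-2228 + A\right)} = \frac{24 + K}{2228} = \left(24 + K\right) \frac{1}{2228} = \frac{6}{557} + \frac{K}{2228}$)
$k{\left(x{\left(-18 \right)},-1721 \right)} - f{\left(-583 \right)} = \left(\frac{6}{557} + \frac{1}{2228} \left(-1721\right)\right) - \frac{1}{-1649 - 583} = \left(\frac{6}{557} - \frac{1721}{2228}\right) - \frac{1}{-2232} = - \frac{1697}{2228} - - \frac{1}{2232} = - \frac{1697}{2228} + \frac{1}{2232} = - \frac{946369}{1243224}$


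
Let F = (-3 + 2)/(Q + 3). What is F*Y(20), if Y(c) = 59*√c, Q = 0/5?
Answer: -118*√5/3 ≈ -87.952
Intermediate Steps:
Q = 0 (Q = 0*(⅕) = 0)
F = -⅓ (F = (-3 + 2)/(0 + 3) = -1/3 = -1*⅓ = -⅓ ≈ -0.33333)
F*Y(20) = -59*√20/3 = -59*2*√5/3 = -118*√5/3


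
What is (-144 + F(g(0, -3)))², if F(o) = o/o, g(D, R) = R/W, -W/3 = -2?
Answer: 20449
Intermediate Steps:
W = 6 (W = -3*(-2) = 6)
g(D, R) = R/6
F(o) = 1
(-144 + F(g(0, -3)))² = (-144 + 1)² = (-143)² = 20449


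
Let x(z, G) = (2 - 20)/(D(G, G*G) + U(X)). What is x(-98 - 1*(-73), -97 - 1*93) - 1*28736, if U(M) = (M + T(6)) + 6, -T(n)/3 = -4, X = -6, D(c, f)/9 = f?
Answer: -1556111875/54152 ≈ -28736.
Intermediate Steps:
D(c, f) = 9*f
T(n) = 12 (T(n) = -3*(-4) = 12)
U(M) = 18 + M (U(M) = (M + 12) + 6 = (12 + M) + 6 = 18 + M)
x(z, G) = -18/(12 + 9*G**2) (x(z, G) = (2 - 20)/(9*(G*G) + (18 - 6)) = -18/(9*G**2 + 12) = -18/(12 + 9*G**2))
x(-98 - 1*(-73), -97 - 1*93) - 1*28736 = -6/(4 + 3*(-97 - 1*93)**2) - 1*28736 = -6/(4 + 3*(-97 - 93)**2) - 28736 = -6/(4 + 3*(-190)**2) - 28736 = -6/(4 + 3*36100) - 28736 = -6/(4 + 108300) - 28736 = -6/108304 - 28736 = -6*1/108304 - 28736 = -3/54152 - 28736 = -1556111875/54152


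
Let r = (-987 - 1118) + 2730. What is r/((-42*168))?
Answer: -625/7056 ≈ -0.088577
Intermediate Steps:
r = 625 (r = -2105 + 2730 = 625)
r/((-42*168)) = 625/((-42*168)) = 625/(-7056) = 625*(-1/7056) = -625/7056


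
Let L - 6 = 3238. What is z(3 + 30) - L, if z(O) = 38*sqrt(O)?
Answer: -3244 + 38*sqrt(33) ≈ -3025.7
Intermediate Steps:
L = 3244 (L = 6 + 3238 = 3244)
z(3 + 30) - L = 38*sqrt(3 + 30) - 1*3244 = 38*sqrt(33) - 3244 = -3244 + 38*sqrt(33)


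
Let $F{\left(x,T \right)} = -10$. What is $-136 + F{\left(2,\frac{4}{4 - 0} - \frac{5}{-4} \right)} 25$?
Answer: $-386$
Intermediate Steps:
$-136 + F{\left(2,\frac{4}{4 - 0} - \frac{5}{-4} \right)} 25 = -136 - 250 = -386$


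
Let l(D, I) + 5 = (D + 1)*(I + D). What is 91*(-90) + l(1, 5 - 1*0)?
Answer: -8183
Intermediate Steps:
l(D, I) = -5 + (1 + D)*(D + I) (l(D, I) = -5 + (D + 1)*(I + D) = -5 + (1 + D)*(D + I))
91*(-90) + l(1, 5 - 1*0) = 91*(-90) + (-5 + 1 + (5 - 1*0) + 1² + 1*(5 - 1*0)) = -8190 + (-5 + 1 + (5 + 0) + 1 + 1*(5 + 0)) = -8190 + (-5 + 1 + 5 + 1 + 1*5) = -8190 + (-5 + 1 + 5 + 1 + 5) = -8190 + 7 = -8183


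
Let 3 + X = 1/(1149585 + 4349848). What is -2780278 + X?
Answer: -15289969080672/5499433 ≈ -2.7803e+6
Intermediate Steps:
X = -16498298/5499433 (X = -3 + 1/(1149585 + 4349848) = -3 + 1/5499433 = -16498298/5499433 ≈ -3.0000)
-2780278 + X = -2780278 - 16498298/5499433 = -15289969080672/5499433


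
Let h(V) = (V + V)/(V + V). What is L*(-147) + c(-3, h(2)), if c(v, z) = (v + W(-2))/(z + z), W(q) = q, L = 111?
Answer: -32639/2 ≈ -16320.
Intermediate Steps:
h(V) = 1 (h(V) = (2*V)/((2*V)) = (2*V)*(1/(2*V)) = 1)
c(v, z) = (-2 + v)/(2*z) (c(v, z) = (v - 2)/(z + z) = (-2 + v)/((2*z)) = (-2 + v)*(1/(2*z)) = (-2 + v)/(2*z))
L*(-147) + c(-3, h(2)) = 111*(-147) + (1/2)*(-2 - 3)/1 = -16317 + (1/2)*1*(-5) = -16317 - 5/2 = -32639/2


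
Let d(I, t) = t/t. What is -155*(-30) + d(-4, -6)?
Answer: 4651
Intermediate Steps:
d(I, t) = 1
-155*(-30) + d(-4, -6) = -155*(-30) + 1 = 4650 + 1 = 4651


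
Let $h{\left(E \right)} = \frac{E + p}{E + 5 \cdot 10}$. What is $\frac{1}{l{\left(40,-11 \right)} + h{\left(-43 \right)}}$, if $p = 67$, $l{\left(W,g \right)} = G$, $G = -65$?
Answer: $- \frac{7}{431} \approx -0.016241$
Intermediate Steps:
$l{\left(W,g \right)} = -65$
$h{\left(E \right)} = \frac{67 + E}{50 + E}$ ($h{\left(E \right)} = \frac{E + 67}{E + 5 \cdot 10} = \frac{67 + E}{E + 50} = \frac{67 + E}{50 + E}$)
$\frac{1}{l{\left(40,-11 \right)} + h{\left(-43 \right)}} = \frac{1}{-65 + \frac{67 - 43}{50 - 43}} = \frac{1}{-65 + \frac{1}{7} \cdot 24} = \frac{1}{-65 + \frac{24}{7}} = \frac{1}{- \frac{431}{7}} = - \frac{7}{431}$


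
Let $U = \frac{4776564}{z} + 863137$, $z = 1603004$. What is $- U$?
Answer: $- \frac{26608016156}{30827} \approx -8.6314 \cdot 10^{5}$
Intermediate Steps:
$U = \frac{26608016156}{30827}$ ($U = \frac{4776564}{1603004} + 863137 = 4776564 \cdot \frac{1}{1603004} + 863137 = \frac{91857}{30827} + 863137 = \frac{26608016156}{30827} \approx 8.6314 \cdot 10^{5}$)
$- U = \left(-1\right) \frac{26608016156}{30827} = - \frac{26608016156}{30827}$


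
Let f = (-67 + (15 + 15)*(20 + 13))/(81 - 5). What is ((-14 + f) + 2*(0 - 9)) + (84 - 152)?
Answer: -6677/76 ≈ -87.855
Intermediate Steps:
f = 923/76 (f = (-67 + 30*33)/76 = (-67 + 990)*(1/76) = 923*(1/76) = 923/76 ≈ 12.145)
((-14 + f) + 2*(0 - 9)) + (84 - 152) = ((-14 + 923/76) + 2*(0 - 9)) + (84 - 152) = (-141/76 + 2*(-9)) - 68 = (-141/76 - 18) - 68 = -1509/76 - 68 = -6677/76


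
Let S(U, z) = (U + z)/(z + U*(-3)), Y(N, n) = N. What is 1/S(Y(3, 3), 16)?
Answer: 7/19 ≈ 0.36842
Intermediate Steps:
S(U, z) = (U + z)/(z - 3*U)
1/S(Y(3, 3), 16) = 1/((3 + 16)/(16 - 3*3)) = 1/(19/(16 - 9)) = 1/(19/7) = 7/19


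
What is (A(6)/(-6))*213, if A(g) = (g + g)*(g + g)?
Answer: -5112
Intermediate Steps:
A(g) = 4*g² (A(g) = (2*g)*(2*g) = 4*g²)
(A(6)/(-6))*213 = ((4*6²)/(-6))*213 = ((4*36)*(-⅙))*213 = (144*(-⅙))*213 = -24*213 = -5112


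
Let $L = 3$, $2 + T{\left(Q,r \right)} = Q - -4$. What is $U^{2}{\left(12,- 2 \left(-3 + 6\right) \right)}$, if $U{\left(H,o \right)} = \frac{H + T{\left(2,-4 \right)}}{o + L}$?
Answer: $\frac{256}{9} \approx 28.444$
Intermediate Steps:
$T{\left(Q,r \right)} = 2 + Q$ ($T{\left(Q,r \right)} = -2 + \left(Q - -4\right) = -2 + \left(Q + 4\right) = -2 + \left(4 + Q\right) = 2 + Q$)
$U{\left(H,o \right)} = \frac{4 + H}{3 + o}$ ($U{\left(H,o \right)} = \frac{H + \left(2 + 2\right)}{o + 3} = \frac{H + 4}{3 + o} = \frac{4 + H}{3 + o}$)
$U^{2}{\left(12,- 2 \left(-3 + 6\right) \right)} = \left(\frac{4 + 12}{3 - 2 \left(-3 + 6\right)}\right)^{2} = \left(\frac{1}{3 - 6} \cdot 16\right)^{2} = \left(\frac{1}{-3} \cdot 16\right)^{2} = \left(\left(- \frac{1}{3}\right) 16\right)^{2} = \left(- \frac{16}{3}\right)^{2} = \frac{256}{9}$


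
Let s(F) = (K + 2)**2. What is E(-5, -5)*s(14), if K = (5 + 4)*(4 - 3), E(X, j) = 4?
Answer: 484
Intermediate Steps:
K = 9 (K = 9*1 = 9)
s(F) = 121 (s(F) = (9 + 2)**2 = 11**2 = 121)
E(-5, -5)*s(14) = 4*121 = 484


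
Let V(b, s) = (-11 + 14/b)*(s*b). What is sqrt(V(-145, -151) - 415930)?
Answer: I*sqrt(658889) ≈ 811.72*I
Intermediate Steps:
V(b, s) = b*s*(-11 + 14/b) (V(b, s) = (-11 + 14/b)*(b*s) = b*s*(-11 + 14/b))
sqrt(V(-145, -151) - 415930) = sqrt(-151*(14 - 11*(-145)) - 415930) = sqrt(-151*(14 + 1595) - 415930) = sqrt(-151*1609 - 415930) = sqrt(-242959 - 415930) = sqrt(-658889) = I*sqrt(658889)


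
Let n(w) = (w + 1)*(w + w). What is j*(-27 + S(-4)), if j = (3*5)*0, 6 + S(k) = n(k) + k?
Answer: 0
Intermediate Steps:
n(w) = 2*w*(1 + w) (n(w) = (1 + w)*(2*w) = 2*w*(1 + w))
S(k) = -6 + k + 2*k*(1 + k) (S(k) = -6 + (2*k*(1 + k) + k) = -6 + (k + 2*k*(1 + k)) = -6 + k + 2*k*(1 + k))
j = 0 (j = 15*0 = 0)
j*(-27 + S(-4)) = 0*(-27 + (-6 - 4 + 2*(-4)*(1 - 4))) = 0*(-27 + (-6 - 4 + 2*(-4)*(-3))) = 0*(-27 + (-6 - 4 + 24)) = 0*(-27 + 14) = 0*(-13) = 0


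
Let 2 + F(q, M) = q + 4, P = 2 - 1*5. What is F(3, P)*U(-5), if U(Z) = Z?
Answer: -25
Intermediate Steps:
P = -3 (P = 2 - 5 = -3)
F(q, M) = 2 + q (F(q, M) = -2 + (q + 4) = -2 + (4 + q) = 2 + q)
F(3, P)*U(-5) = (2 + 3)*(-5) = 5*(-5) = -25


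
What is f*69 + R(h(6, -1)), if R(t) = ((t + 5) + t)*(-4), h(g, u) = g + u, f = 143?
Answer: 9807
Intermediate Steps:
R(t) = -20 - 8*t (R(t) = ((5 + t) + t)*(-4) = (5 + 2*t)*(-4) = -20 - 8*t)
f*69 + R(h(6, -1)) = 143*69 + (-20 - 8*(6 - 1)) = 9867 + (-20 - 8*5) = 9867 + (-20 - 40) = 9867 - 60 = 9807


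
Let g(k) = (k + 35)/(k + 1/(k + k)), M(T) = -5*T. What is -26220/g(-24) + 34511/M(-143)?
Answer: 163892869/2860 ≈ 57305.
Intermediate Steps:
g(k) = (35 + k)/(k + 1/(2*k))
-26220/g(-24) + 34511/M(-143) = -26220*(-(1 + 2*(-24)²)/(48*(35 - 24))) + 34511/((-5*(-143))) = -26220/(2*(-24)*11/(1 + 2*576)) + 34511/715 = -26220/(2*(-24)*11/(1 + 1152)) + 34511*(1/715) = -26220/(2*(-24)*11/1153) + 34511/715 = -26220/(2*(-24)*(1/1153)*11) + 34511/715 = -26220/(-528/1153) + 34511/715 = -26220*(-1153/528) + 34511/715 = 2519305/44 + 34511/715 = 163892869/2860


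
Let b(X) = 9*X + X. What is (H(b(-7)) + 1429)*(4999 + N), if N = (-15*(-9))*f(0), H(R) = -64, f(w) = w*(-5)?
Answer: 6823635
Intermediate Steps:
b(X) = 10*X
f(w) = -5*w
N = 0 (N = (-15*(-9))*(-5*0) = 135*0 = 0)
(H(b(-7)) + 1429)*(4999 + N) = (-64 + 1429)*(4999 + 0) = 1365*4999 = 6823635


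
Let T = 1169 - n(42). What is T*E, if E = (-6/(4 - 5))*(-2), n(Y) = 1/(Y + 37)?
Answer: -1108200/79 ≈ -14028.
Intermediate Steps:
n(Y) = 1/(37 + Y)
T = 92350/79 (T = 1169 - 1/(37 + 42) = 1169 - 1/79 = 92350/79 ≈ 1169.0)
E = -12 (E = (-6/(-1))*(-2) = -1*(-6)*(-2) = 6*(-2) = -12)
T*E = (92350/79)*(-12) = -1108200/79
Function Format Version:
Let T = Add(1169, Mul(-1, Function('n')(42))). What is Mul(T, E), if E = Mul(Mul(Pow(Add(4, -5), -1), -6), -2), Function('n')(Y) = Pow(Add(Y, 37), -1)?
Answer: Rational(-1108200, 79) ≈ -14028.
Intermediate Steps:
Function('n')(Y) = Pow(Add(37, Y), -1)
T = Rational(92350, 79) (T = Add(1169, Mul(-1, Pow(Add(37, 42), -1))) = Add(1169, Mul(-1, Pow(79, -1))) = Add(1169, Mul(-1, Rational(1, 79))) = Add(1169, Rational(-1, 79)) = Rational(92350, 79) ≈ 1169.0)
E = -12 (E = Mul(Mul(Pow(-1, -1), -6), -2) = Mul(Mul(-1, -6), -2) = Mul(6, -2) = -12)
Mul(T, E) = Mul(Rational(92350, 79), -12) = Rational(-1108200, 79)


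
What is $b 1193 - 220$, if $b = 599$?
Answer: $714387$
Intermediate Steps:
$b 1193 - 220 = 599 \cdot 1193 - 220 = 714607 - 220 = 714387$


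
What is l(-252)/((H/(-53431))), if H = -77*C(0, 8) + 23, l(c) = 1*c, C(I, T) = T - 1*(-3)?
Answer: -3366153/206 ≈ -16341.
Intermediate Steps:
C(I, T) = 3 + T (C(I, T) = T + 3 = 3 + T)
l(c) = c
H = -824 (H = -77*(3 + 8) + 23 = -77*11 + 23 = -847 + 23 = -824)
l(-252)/((H/(-53431))) = -252/((-824/(-53431))) = -252/((-824*(-1/53431))) = -252/824/53431 = -252*53431/824 = -3366153/206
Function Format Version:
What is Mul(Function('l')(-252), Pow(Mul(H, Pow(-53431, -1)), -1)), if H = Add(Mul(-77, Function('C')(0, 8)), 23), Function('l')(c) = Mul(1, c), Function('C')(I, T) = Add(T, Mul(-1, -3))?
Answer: Rational(-3366153, 206) ≈ -16341.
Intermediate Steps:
Function('C')(I, T) = Add(3, T) (Function('C')(I, T) = Add(T, 3) = Add(3, T))
Function('l')(c) = c
H = -824 (H = Add(Mul(-77, Add(3, 8)), 23) = Add(Mul(-77, 11), 23) = Add(-847, 23) = -824)
Mul(Function('l')(-252), Pow(Mul(H, Pow(-53431, -1)), -1)) = Mul(-252, Pow(Mul(-824, Pow(-53431, -1)), -1)) = Mul(-252, Pow(Mul(-824, Rational(-1, 53431)), -1)) = Mul(-252, Pow(Rational(824, 53431), -1)) = Mul(-252, Rational(53431, 824)) = Rational(-3366153, 206)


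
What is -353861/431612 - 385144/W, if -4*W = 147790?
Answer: 306316985661/31893968740 ≈ 9.6042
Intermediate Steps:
W = -73895/2 (W = -¼*147790 = -73895/2 ≈ -36948.)
-353861/431612 - 385144/W = -353861/431612 - 385144/(-73895/2) = -353861*1/431612 - 385144*(-2/73895) = -353861/431612 + 770288/73895 = 306316985661/31893968740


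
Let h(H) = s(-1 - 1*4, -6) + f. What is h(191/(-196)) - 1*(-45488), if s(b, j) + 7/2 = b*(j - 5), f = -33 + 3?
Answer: 91019/2 ≈ 45510.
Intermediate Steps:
f = -30
s(b, j) = -7/2 + b*(-5 + j) (s(b, j) = -7/2 + b*(j - 5) = -7/2 + b*(-5 + j))
h(H) = 43/2 (h(H) = (-7/2 - 5*(-1 - 1*4) + (-1 - 1*4)*(-6)) - 30 = (-7/2 - 5*(-1 - 4) + (-1 - 4)*(-6)) - 30 = (-7/2 - 5*(-5) - 5*(-6)) - 30 = (-7/2 + 25 + 30) - 30 = 103/2 - 30 = 43/2)
h(191/(-196)) - 1*(-45488) = 43/2 - 1*(-45488) = 43/2 + 45488 = 91019/2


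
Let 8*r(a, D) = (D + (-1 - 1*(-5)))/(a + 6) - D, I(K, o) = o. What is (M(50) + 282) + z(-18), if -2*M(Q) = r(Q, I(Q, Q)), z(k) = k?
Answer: 119645/448 ≈ 267.06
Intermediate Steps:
r(a, D) = -D/8 + (4 + D)/(8*(6 + a)) (r(a, D) = ((D + (-1 - 1*(-5)))/(a + 6) - D)/8 = ((D + (-1 + 5))/(6 + a) - D)/8 = ((D + 4)/(6 + a) - D)/8 = ((4 + D)/(6 + a) - D)/8 = (-D + (4 + D)/(6 + a))/8 = -D/8 + (4 + D)/(8*(6 + a)))
M(Q) = -(4 - Q**2 - 5*Q)/(16*(6 + Q)) (M(Q) = -(4 - 5*Q - Q*Q)/(16*(6 + Q)) = -(4 - 5*Q - Q**2)/(16*(6 + Q)) = -(4 - Q**2 - 5*Q)/(16*(6 + Q)))
(M(50) + 282) + z(-18) = ((-4 + 50**2 + 5*50)/(16*(6 + 50)) + 282) - 18 = ((1/16)*(-4 + 2500 + 250)/56 + 282) - 18 = ((1/16)*(1/56)*2746 + 282) - 18 = (1373/448 + 282) - 18 = 127709/448 - 18 = 119645/448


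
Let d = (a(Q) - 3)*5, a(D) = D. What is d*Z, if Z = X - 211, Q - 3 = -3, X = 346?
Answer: -2025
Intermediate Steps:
Q = 0 (Q = 3 - 3 = 0)
d = -15 (d = (0 - 3)*5 = -3*5 = -15)
Z = 135 (Z = 346 - 211 = 135)
d*Z = -15*135 = -2025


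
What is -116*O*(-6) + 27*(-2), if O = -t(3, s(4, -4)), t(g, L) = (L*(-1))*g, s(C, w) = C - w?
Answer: 16650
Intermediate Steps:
t(g, L) = -L*g (t(g, L) = (-L)*g = -L*g)
O = 24 (O = -(-1)*(4 - 1*(-4))*3 = -(-1)*(4 + 4)*3 = -(-1)*8*3 = -1*(-24) = 24)
-116*O*(-6) + 27*(-2) = -2784*(-6) + 27*(-2) = -116*(-144) - 54 = 16704 - 54 = 16650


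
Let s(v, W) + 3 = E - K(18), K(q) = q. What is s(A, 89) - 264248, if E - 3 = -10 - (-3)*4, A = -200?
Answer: -264264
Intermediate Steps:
E = 5 (E = 3 + (-10 - (-3)*4) = 3 + (-10 - 1*(-12)) = 3 + (-10 + 12) = 3 + 2 = 5)
s(v, W) = -16 (s(v, W) = -3 + (5 - 1*18) = -3 + (5 - 18) = -3 - 13 = -16)
s(A, 89) - 264248 = -16 - 264248 = -264264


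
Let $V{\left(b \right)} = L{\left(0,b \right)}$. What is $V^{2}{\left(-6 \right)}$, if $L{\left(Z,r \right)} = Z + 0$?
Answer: $0$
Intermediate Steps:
$L{\left(Z,r \right)} = Z$
$V{\left(b \right)} = 0$
$V^{2}{\left(-6 \right)} = 0^{2} = 0$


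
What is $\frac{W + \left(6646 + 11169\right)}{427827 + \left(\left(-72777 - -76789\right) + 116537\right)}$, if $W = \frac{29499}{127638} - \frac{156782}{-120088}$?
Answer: $\frac{22757347571849}{700449445396512} \approx 0.03249$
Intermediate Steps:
$W = \frac{1962818069}{1277316012}$ ($W = 29499 \cdot \frac{1}{127638} - - \frac{78391}{60044} = \frac{9833}{42546} + \frac{78391}{60044} = \frac{1962818069}{1277316012} \approx 1.5367$)
$\frac{W + \left(6646 + 11169\right)}{427827 + \left(\left(-72777 - -76789\right) + 116537\right)} = \frac{\frac{1962818069}{1277316012} + \left(6646 + 11169\right)}{427827 + \left(\left(-72777 - -76789\right) + 116537\right)} = \frac{\frac{1962818069}{1277316012} + 17815}{427827 + \left(\left(-72777 + 76789\right) + 116537\right)} = \frac{22757347571849}{1277316012 \left(427827 + \left(4012 + 116537\right)\right)} = \frac{22757347571849}{1277316012 \left(427827 + 120549\right)} = \frac{22757347571849}{1277316012 \cdot 548376} = \frac{22757347571849}{1277316012} \cdot \frac{1}{548376} = \frac{22757347571849}{700449445396512}$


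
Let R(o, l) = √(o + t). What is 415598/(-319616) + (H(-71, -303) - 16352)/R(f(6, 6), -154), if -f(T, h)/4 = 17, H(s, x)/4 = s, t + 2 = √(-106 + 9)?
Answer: -207799/159808 - 16636/√(-70 + I*√97) ≈ -139.48 + 1973.8*I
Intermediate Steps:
t = -2 + I*√97 (t = -2 + √(-106 + 9) = -2 + √(-97) = -2 + I*√97 ≈ -2.0 + 9.8489*I)
H(s, x) = 4*s
f(T, h) = -68 (f(T, h) = -4*17 = -68)
R(o, l) = √(-2 + o + I*√97) (R(o, l) = √(o + (-2 + I*√97)) = √(-2 + o + I*√97))
415598/(-319616) + (H(-71, -303) - 16352)/R(f(6, 6), -154) = 415598/(-319616) + (4*(-71) - 16352)/(√(-2 - 68 + I*√97)) = 415598*(-1/319616) + (-284 - 16352)/(√(-70 + I*√97)) = -207799/159808 - 16636/√(-70 + I*√97)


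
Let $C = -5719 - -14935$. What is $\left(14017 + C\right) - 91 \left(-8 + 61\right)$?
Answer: $18410$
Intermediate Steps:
$C = 9216$ ($C = -5719 + 14935 = 9216$)
$\left(14017 + C\right) - 91 \left(-8 + 61\right) = \left(14017 + 9216\right) - 91 \left(-8 + 61\right) = 23233 - 4823 = 18410$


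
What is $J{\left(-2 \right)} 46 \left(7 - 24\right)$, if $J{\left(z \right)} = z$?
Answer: $1564$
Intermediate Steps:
$J{\left(-2 \right)} 46 \left(7 - 24\right) = \left(-2\right) 46 \left(7 - 24\right) = - 92 \left(7 - 24\right) = \left(-92\right) \left(-17\right) = 1564$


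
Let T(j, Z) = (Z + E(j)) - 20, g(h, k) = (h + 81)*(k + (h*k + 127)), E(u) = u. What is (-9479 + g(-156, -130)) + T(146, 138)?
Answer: -1529990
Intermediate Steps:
g(h, k) = (81 + h)*(127 + k + h*k) (g(h, k) = (81 + h)*(k + (127 + h*k)) = (81 + h)*(127 + k + h*k))
T(j, Z) = -20 + Z + j (T(j, Z) = (Z + j) - 20 = -20 + Z + j)
(-9479 + g(-156, -130)) + T(146, 138) = (-9479 + (10287 + 81*(-130) + 127*(-156) - 130*(-156)² + 82*(-156)*(-130))) + (-20 + 138 + 146) = (-9479 + (10287 - 10530 - 19812 - 130*24336 + 1662960)) + 264 = (-9479 + (10287 - 10530 - 19812 - 3163680 + 1662960)) + 264 = (-9479 - 1520775) + 264 = -1530254 + 264 = -1529990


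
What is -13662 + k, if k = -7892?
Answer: -21554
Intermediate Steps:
-13662 + k = -13662 - 7892 = -21554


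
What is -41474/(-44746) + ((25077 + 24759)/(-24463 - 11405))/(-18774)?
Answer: 1163759748251/1255471768278 ≈ 0.92695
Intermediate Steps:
-41474/(-44746) + ((25077 + 24759)/(-24463 - 11405))/(-18774) = -41474*(-1/44746) + (49836/(-35868))*(-1/18774) = 20737/22373 + (49836*(-1/35868))*(-1/18774) = 20737/22373 - 4153/2989*(-1/18774) = 20737/22373 + 4153/56115486 = 1163759748251/1255471768278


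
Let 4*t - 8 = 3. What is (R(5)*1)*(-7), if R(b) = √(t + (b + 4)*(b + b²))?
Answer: -7*√1091/2 ≈ -115.61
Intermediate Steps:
t = 11/4 (t = 2 + (¼)*3 = 2 + ¾ = 11/4 ≈ 2.7500)
R(b) = √(11/4 + (4 + b)*(b + b²)) (R(b) = √(11/4 + (b + 4)*(b + b²)) = √(11/4 + (4 + b)*(b + b²)))
(R(5)*1)*(-7) = ((√(11 + 4*5³ + 16*5 + 20*5²)/2)*1)*(-7) = ((√(11 + 4*125 + 80 + 20*25)/2)*1)*(-7) = ((√(11 + 500 + 80 + 500)/2)*1)*(-7) = ((√1091/2)*1)*(-7) = (√1091/2)*(-7) = -7*√1091/2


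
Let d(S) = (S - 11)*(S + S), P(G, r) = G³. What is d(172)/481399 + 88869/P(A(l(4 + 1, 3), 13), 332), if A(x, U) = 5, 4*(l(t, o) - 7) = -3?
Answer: 42788370731/60174875 ≈ 711.07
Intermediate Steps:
l(t, o) = 25/4 (l(t, o) = 7 + (¼)*(-3) = 7 - ¾ = 25/4)
d(S) = 2*S*(-11 + S) (d(S) = (-11 + S)*(2*S) = 2*S*(-11 + S))
d(172)/481399 + 88869/P(A(l(4 + 1, 3), 13), 332) = (2*172*(-11 + 172))/481399 + 88869/(5³) = (2*172*161)*(1/481399) + 88869/125 = 55384*(1/481399) + 88869*(1/125) = 55384/481399 + 88869/125 = 42788370731/60174875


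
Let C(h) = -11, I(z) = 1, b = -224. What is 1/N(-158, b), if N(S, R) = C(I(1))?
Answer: -1/11 ≈ -0.090909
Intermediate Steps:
N(S, R) = -11
1/N(-158, b) = 1/(-11) = -1/11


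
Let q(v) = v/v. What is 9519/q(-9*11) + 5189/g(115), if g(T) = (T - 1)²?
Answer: 123714113/12996 ≈ 9519.4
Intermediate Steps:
g(T) = (-1 + T)²
q(v) = 1
9519/q(-9*11) + 5189/g(115) = 9519/1 + 5189/((-1 + 115)²) = 9519*1 + 5189/(114²) = 9519 + 5189/12996 = 123714113/12996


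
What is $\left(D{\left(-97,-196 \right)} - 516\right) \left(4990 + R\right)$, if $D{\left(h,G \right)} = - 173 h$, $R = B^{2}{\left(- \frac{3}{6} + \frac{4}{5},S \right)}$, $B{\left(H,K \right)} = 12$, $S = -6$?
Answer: $83504510$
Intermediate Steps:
$R = 144$ ($R = 12^{2} = 144$)
$\left(D{\left(-97,-196 \right)} - 516\right) \left(4990 + R\right) = \left(\left(-173\right) \left(-97\right) - 516\right) \left(4990 + 144\right) = \left(16781 - 516\right) 5134 = 16265 \cdot 5134 = 83504510$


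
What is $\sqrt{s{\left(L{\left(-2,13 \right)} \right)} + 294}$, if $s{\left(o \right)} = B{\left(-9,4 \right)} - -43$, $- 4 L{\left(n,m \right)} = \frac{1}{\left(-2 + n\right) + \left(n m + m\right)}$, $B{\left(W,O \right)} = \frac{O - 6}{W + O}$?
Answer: $\frac{\sqrt{8435}}{5} \approx 18.368$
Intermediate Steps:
$B{\left(W,O \right)} = \frac{-6 + O}{O + W}$
$L{\left(n,m \right)} = - \frac{1}{4 \left(-2 + m + n + m n\right)}$ ($L{\left(n,m \right)} = - \frac{1}{4 \left(\left(-2 + n\right) + \left(n m + m\right)\right)} = - \frac{1}{4 \left(\left(-2 + n\right) + \left(m n + m\right)\right)} = - \frac{1}{4 \left(\left(-2 + n\right) + \left(m + m n\right)\right)} = - \frac{1}{4 \left(-2 + m + n + m n\right)}$)
$s{\left(o \right)} = \frac{217}{5}$ ($s{\left(o \right)} = \frac{-6 + 4}{4 - 9} - -43 = \frac{1}{-5} \left(-2\right) + 43 = \left(- \frac{1}{5}\right) \left(-2\right) + 43 = \frac{2}{5} + 43 = \frac{217}{5}$)
$\sqrt{s{\left(L{\left(-2,13 \right)} \right)} + 294} = \sqrt{\frac{217}{5} + 294} = \sqrt{\frac{1687}{5}} = \frac{\sqrt{8435}}{5}$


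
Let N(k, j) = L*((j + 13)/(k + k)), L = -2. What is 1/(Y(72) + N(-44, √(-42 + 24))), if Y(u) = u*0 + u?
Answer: 12724/919889 - 12*I*√2/919889 ≈ 0.013832 - 1.8448e-5*I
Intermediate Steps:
Y(u) = u (Y(u) = 0 + u = u)
N(k, j) = -(13 + j)/k (N(k, j) = -2*(j + 13)/(k + k) = -2*(13 + j)/(2*k) = -2*(13 + j)*1/(2*k) = -(13 + j)/k)
1/(Y(72) + N(-44, √(-42 + 24))) = 1/(72 + (-13 - √(-42 + 24))/(-44)) = 1/(72 - (-13 - √(-18))/44) = 1/(72 - (-13 - 3*I*√2)/44) = 1/(72 + (13/44 + 3*I*√2/44)) = 1/(3181/44 + 3*I*√2/44)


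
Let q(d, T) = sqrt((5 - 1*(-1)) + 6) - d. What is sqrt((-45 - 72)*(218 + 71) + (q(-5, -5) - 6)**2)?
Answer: 2*I*sqrt(8450 + sqrt(3)) ≈ 183.87*I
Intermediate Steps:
q(d, T) = -d + 2*sqrt(3) (q(d, T) = sqrt((5 + 1) + 6) - d = sqrt(6 + 6) - d = sqrt(12) - d = 2*sqrt(3) - d = -d + 2*sqrt(3))
sqrt((-45 - 72)*(218 + 71) + (q(-5, -5) - 6)**2) = sqrt((-45 - 72)*(218 + 71) + ((-1*(-5) + 2*sqrt(3)) - 6)**2) = sqrt(-117*289 + ((5 + 2*sqrt(3)) - 6)**2) = sqrt(-33813 + (-1 + 2*sqrt(3))**2)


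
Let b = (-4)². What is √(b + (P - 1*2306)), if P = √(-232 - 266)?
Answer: √(-2290 + I*√498) ≈ 0.2332 + 47.854*I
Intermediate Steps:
b = 16
P = I*√498 (P = √(-498) = I*√498 ≈ 22.316*I)
√(b + (P - 1*2306)) = √(16 + (I*√498 - 1*2306)) = √(16 + (I*√498 - 2306)) = √(16 + (-2306 + I*√498)) = √(-2290 + I*√498)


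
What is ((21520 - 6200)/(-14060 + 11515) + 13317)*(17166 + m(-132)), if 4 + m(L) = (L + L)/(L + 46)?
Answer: 5000827260322/21887 ≈ 2.2848e+8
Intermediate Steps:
m(L) = -4 + 2*L/(46 + L) (m(L) = -4 + (L + L)/(L + 46) = -4 + (2*L)/(46 + L) = -4 + 2*L/(46 + L))
((21520 - 6200)/(-14060 + 11515) + 13317)*(17166 + m(-132)) = ((21520 - 6200)/(-14060 + 11515) + 13317)*(17166 + 2*(-92 - 1*(-132))/(46 - 132)) = (15320/(-2545) + 13317)*(17166 + 2*(-92 + 132)/(-86)) = (15320*(-1/2545) + 13317)*(17166 + 2*(-1/86)*40) = (-3064/509 + 13317)*(17166 - 40/43) = (6775289/509)*(738098/43) = 5000827260322/21887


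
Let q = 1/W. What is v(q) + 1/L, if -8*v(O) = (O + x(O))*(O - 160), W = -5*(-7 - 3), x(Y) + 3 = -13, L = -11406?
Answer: -36449029303/114060000 ≈ -319.56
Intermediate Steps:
x(Y) = -16 (x(Y) = -3 - 13 = -16)
W = 50 (W = -5*(-10) = 50)
q = 1/50 ≈ 0.020000
v(O) = -(-160 + O)*(-16 + O)/8 (v(O) = -(O - 16)*(O - 160)/8 = -(-16 + O)*(-160 + O)/8 = -(-160 + O)*(-16 + O)/8)
v(q) + 1/L = (-320 + 22*(1/50) - (1/50)²/8) + 1/(-11406) = (-320 + 11/25 - ⅛*1/2500) - 1/11406 = (-320 + 11/25 - 1/20000) - 1/11406 = -6391201/20000 - 1/11406 = -36449029303/114060000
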